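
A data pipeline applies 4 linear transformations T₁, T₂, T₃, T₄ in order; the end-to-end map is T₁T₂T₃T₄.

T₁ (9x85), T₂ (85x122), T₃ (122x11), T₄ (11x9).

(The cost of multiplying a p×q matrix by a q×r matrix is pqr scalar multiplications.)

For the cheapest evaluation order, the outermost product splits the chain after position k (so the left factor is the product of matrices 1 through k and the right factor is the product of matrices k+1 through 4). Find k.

3

Adjacent pairs: T₁T₂ = 9·85·122 = 93330; T₂T₃ = 85·122·11 = 114070; T₃T₄ = 122·11·9 = 12078.
Length 3: T₁..T₃: k=1: 0+114070+9·85·11=122485; k=2: 93330+0+9·122·11=105408 → min 105408 | T₂..T₄: k=2: 0+12078+85·122·9=105408; k=3: 114070+0+85·11·9=122485 → min 105408.
Top-level splits: k=1: (T₁..T₁)·(T₂..T₄) → 0+105408+9·85·9 = 112293; k=2: (T₁..T₂)·(T₃..T₄) → 93330+12078+9·122·9 = 115290; k=3: (T₁..T₃)·(T₄..T₄) → 105408+0+9·11·9 = 106299.
Best split is after T₃, i.e. k = 3.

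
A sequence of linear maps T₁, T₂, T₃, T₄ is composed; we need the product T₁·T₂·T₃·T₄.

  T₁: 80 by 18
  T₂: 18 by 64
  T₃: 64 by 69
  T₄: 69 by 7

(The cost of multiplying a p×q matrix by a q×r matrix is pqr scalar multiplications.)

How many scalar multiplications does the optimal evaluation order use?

49056

Adjacent pairs: T₁T₂ = 80·18·64 = 92160; T₂T₃ = 18·64·69 = 79488; T₃T₄ = 64·69·7 = 30912.
Length 3: T₁..T₃: k=1: 0+79488+80·18·69=178848; k=2: 92160+0+80·64·69=445440 → min 178848 | T₂..T₄: k=2: 0+30912+18·64·7=38976; k=3: 79488+0+18·69·7=88182 → min 38976.
Length 4: T₁..T₄: k=1: 0+38976+80·18·7=49056; k=2: 92160+30912+80·64·7=158912; k=3: 178848+0+80·69·7=217488 → min 49056.
Optimal order: (T₁·(T₂·(T₃·T₄))) with cost 49056.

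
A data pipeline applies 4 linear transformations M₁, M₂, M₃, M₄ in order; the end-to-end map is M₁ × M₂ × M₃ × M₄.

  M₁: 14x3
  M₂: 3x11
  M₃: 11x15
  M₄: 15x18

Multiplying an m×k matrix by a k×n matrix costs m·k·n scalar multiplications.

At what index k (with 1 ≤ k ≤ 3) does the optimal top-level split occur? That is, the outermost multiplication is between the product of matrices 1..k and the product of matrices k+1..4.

1

Adjacent pairs: M₁M₂ = 14·3·11 = 462; M₂M₃ = 3·11·15 = 495; M₃M₄ = 11·15·18 = 2970.
Length 3: M₁..M₃: k=1: 0+495+14·3·15=1125; k=2: 462+0+14·11·15=2772 → min 1125 | M₂..M₄: k=2: 0+2970+3·11·18=3564; k=3: 495+0+3·15·18=1305 → min 1305.
Top-level splits: k=1: (M₁..M₁)·(M₂..M₄) → 0+1305+14·3·18 = 2061; k=2: (M₁..M₂)·(M₃..M₄) → 462+2970+14·11·18 = 6204; k=3: (M₁..M₃)·(M₄..M₄) → 1125+0+14·15·18 = 4905.
Best split is after M₁, i.e. k = 1.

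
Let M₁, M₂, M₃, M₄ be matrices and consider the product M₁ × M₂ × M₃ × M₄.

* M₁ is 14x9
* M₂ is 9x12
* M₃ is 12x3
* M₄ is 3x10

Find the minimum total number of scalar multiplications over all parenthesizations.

1122

Adjacent pairs: M₁M₂ = 14·9·12 = 1512; M₂M₃ = 9·12·3 = 324; M₃M₄ = 12·3·10 = 360.
Length 3: M₁..M₃: k=1: 0+324+14·9·3=702; k=2: 1512+0+14·12·3=2016 → min 702 | M₂..M₄: k=2: 0+360+9·12·10=1440; k=3: 324+0+9·3·10=594 → min 594.
Length 4: M₁..M₄: k=1: 0+594+14·9·10=1854; k=2: 1512+360+14·12·10=3552; k=3: 702+0+14·3·10=1122 → min 1122.
Optimal order: ((M₁ × (M₂ × M₃)) × M₄) with cost 1122.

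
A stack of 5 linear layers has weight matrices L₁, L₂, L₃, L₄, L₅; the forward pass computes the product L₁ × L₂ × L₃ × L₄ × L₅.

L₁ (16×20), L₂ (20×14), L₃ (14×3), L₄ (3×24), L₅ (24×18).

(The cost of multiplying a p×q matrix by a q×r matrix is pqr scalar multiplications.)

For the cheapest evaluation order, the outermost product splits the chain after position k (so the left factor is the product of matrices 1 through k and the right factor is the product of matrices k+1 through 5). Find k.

Adjacent pairs: L₁L₂ = 16·20·14 = 4480; L₂L₃ = 20·14·3 = 840; L₃L₄ = 14·3·24 = 1008; L₄L₅ = 3·24·18 = 1296.
Length 3: L₁..L₃: k=1: 0+840+16·20·3=1800; k=2: 4480+0+16·14·3=5152 → min 1800 | L₂..L₄: k=2: 0+1008+20·14·24=7728; k=3: 840+0+20·3·24=2280 → min 2280 | L₃..L₅: k=3: 0+1296+14·3·18=2052; k=4: 1008+0+14·24·18=7056 → min 2052.
Length 4: L₁..L₄: k=1: 0+2280+16·20·24=9960; k=2: 4480+1008+16·14·24=10864; k=3: 1800+0+16·3·24=2952 → min 2952 | L₂..L₅: k=2: 0+2052+20·14·18=7092; k=3: 840+1296+20·3·18=3216; k=4: 2280+0+20·24·18=10920 → min 3216.
Top-level splits: k=1: (L₁..L₁)·(L₂..L₅) → 0+3216+16·20·18 = 8976; k=2: (L₁..L₂)·(L₃..L₅) → 4480+2052+16·14·18 = 10564; k=3: (L₁..L₃)·(L₄..L₅) → 1800+1296+16·3·18 = 3960; k=4: (L₁..L₄)·(L₅..L₅) → 2952+0+16·24·18 = 9864.
Best split is after L₃, i.e. k = 3.

3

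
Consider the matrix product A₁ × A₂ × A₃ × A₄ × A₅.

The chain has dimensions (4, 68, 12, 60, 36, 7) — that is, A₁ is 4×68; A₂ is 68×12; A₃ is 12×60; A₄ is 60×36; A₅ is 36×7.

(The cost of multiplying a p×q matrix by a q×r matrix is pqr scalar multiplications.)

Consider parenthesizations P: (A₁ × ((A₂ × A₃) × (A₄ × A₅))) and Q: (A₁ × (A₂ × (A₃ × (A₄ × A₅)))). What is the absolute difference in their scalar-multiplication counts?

66768

Order P = (A₁ × ((A₂ × A₃) × (A₄ × A₅))): (A₂ × A₃): 68×12 by 12×60 → 68×60, cost 68·12·60 = 48960; (A₄ × A₅): 60×36 by 36×7 → 60×7, cost 60·36·7 = 15120; ((A₂ × A₃) × (A₄ × A₅)): 68×60 by 60×7 → 68×7, cost 68·60·7 = 28560; cumulative 92640; (A₁ × ((A₂ × A₃) × (A₄ × A₅))): 4×68 by 68×7 → 4×7, cost 4·68·7 = 1904; cumulative 94544. Total 94544.
Order Q = (A₁ × (A₂ × (A₃ × (A₄ × A₅)))): (A₄ × A₅): 60×36 by 36×7 → 60×7, cost 60·36·7 = 15120; (A₃ × (A₄ × A₅)): 12×60 by 60×7 → 12×7, cost 12·60·7 = 5040; cumulative 20160; (A₂ × (A₃ × (A₄ × A₅))): 68×12 by 12×7 → 68×7, cost 68·12·7 = 5712; cumulative 25872; (A₁ × (A₂ × (A₃ × (A₄ × A₅)))): 4×68 by 68×7 → 4×7, cost 4·68·7 = 1904; cumulative 27776. Total 27776.
Difference: |94544 − 27776| = 66768.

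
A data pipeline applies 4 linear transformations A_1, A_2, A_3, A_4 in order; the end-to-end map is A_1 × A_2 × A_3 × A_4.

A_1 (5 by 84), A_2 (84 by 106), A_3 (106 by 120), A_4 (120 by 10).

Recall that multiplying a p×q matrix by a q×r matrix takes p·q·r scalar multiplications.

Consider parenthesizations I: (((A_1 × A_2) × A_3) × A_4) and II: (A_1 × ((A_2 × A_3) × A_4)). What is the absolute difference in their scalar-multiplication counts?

Order I = (((A_1 × A_2) × A_3) × A_4): (A_1 × A_2): 5×84 by 84×106 → 5×106, cost 5·84·106 = 44520; ((A_1 × A_2) × A_3): 5×106 by 106×120 → 5×120, cost 5·106·120 = 63600; cumulative 108120; (((A_1 × A_2) × A_3) × A_4): 5×120 by 120×10 → 5×10, cost 5·120·10 = 6000; cumulative 114120. Total 114120.
Order II = (A_1 × ((A_2 × A_3) × A_4)): (A_2 × A_3): 84×106 by 106×120 → 84×120, cost 84·106·120 = 1068480; ((A_2 × A_3) × A_4): 84×120 by 120×10 → 84×10, cost 84·120·10 = 100800; cumulative 1169280; (A_1 × ((A_2 × A_3) × A_4)): 5×84 by 84×10 → 5×10, cost 5·84·10 = 4200; cumulative 1173480. Total 1173480.
Difference: |114120 − 1173480| = 1059360.

1059360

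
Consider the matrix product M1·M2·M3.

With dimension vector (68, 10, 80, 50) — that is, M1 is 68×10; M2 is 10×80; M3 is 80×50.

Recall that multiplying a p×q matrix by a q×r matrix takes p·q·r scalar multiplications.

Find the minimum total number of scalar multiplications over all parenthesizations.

74000

Order (M1·(M2·M3)): (M2·M3): 10×80 by 80×50 → 10×50, cost 10·80·50 = 40000; (M1·(M2·M3)): 68×10 by 10×50 → 68×50, cost 68·10·50 = 34000; cumulative 74000. Total 74000.
Order ((M1·M2)·M3): (M1·M2): 68×10 by 10×80 → 68×80, cost 68·10·80 = 54400; ((M1·M2)·M3): 68×80 by 80×50 → 68×50, cost 68·80·50 = 272000; cumulative 326400. Total 326400.
Minimum: 74000.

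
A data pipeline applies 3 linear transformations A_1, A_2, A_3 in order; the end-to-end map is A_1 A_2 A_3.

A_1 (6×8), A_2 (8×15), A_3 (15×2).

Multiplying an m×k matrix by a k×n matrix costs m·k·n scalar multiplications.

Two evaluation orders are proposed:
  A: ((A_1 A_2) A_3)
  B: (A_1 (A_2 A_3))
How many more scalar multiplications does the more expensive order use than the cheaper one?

Order A = ((A_1 A_2) A_3): (A_1 A_2): 6×8 by 8×15 → 6×15, cost 6·8·15 = 720; ((A_1 A_2) A_3): 6×15 by 15×2 → 6×2, cost 6·15·2 = 180; cumulative 900. Total 900.
Order B = (A_1 (A_2 A_3)): (A_2 A_3): 8×15 by 15×2 → 8×2, cost 8·15·2 = 240; (A_1 (A_2 A_3)): 6×8 by 8×2 → 6×2, cost 6·8·2 = 96; cumulative 336. Total 336.
Difference: |900 − 336| = 564.

564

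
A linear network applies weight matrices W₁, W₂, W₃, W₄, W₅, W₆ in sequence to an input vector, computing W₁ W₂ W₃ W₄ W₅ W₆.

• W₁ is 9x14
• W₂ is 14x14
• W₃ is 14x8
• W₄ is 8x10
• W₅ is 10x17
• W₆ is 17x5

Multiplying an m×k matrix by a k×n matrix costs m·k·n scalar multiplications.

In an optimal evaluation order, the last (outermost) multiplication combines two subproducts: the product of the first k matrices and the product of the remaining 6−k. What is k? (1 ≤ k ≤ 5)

Adjacent pairs: W₁W₂ = 9·14·14 = 1764; W₂W₃ = 14·14·8 = 1568; W₃W₄ = 14·8·10 = 1120; W₄W₅ = 8·10·17 = 1360; W₅W₆ = 10·17·5 = 850.
Length 3: W₁..W₃: k=1: 0+1568+9·14·8=2576; k=2: 1764+0+9·14·8=2772 → min 2576 | W₂..W₄: k=2: 0+1120+14·14·10=3080; k=3: 1568+0+14·8·10=2688 → min 2688 | W₃..W₅: k=3: 0+1360+14·8·17=3264; k=4: 1120+0+14·10·17=3500 → min 3264 | W₄..W₆: k=4: 0+850+8·10·5=1250; k=5: 1360+0+8·17·5=2040 → min 1250.
Length 4: W₁..W₄: k=1: 0+2688+9·14·10=3948; k=2: 1764+1120+9·14·10=4144; k=3: 2576+0+9·8·10=3296 → min 3296 | W₂..W₅: k=2: 0+3264+14·14·17=6596; k=3: 1568+1360+14·8·17=4832; k=4: 2688+0+14·10·17=5068 → min 4832 | W₃..W₆: k=3: 0+1250+14·8·5=1810; k=4: 1120+850+14·10·5=2670; k=5: 3264+0+14·17·5=4454 → min 1810.
Length 5: W₁..W₅: k=1: 0+4832+9·14·17=6974; k=2: 1764+3264+9·14·17=7170; k=3: 2576+1360+9·8·17=5160; k=4: 3296+0+9·10·17=4826 → min 4826 | W₂..W₆: k=2: 0+1810+14·14·5=2790; k=3: 1568+1250+14·8·5=3378; k=4: 2688+850+14·10·5=4238; k=5: 4832+0+14·17·5=6022 → min 2790.
Top-level splits: k=1: (W₁..W₁)·(W₂..W₆) → 0+2790+9·14·5 = 3420; k=2: (W₁..W₂)·(W₃..W₆) → 1764+1810+9·14·5 = 4204; k=3: (W₁..W₃)·(W₄..W₆) → 2576+1250+9·8·5 = 4186; k=4: (W₁..W₄)·(W₅..W₆) → 3296+850+9·10·5 = 4596; k=5: (W₁..W₅)·(W₆..W₆) → 4826+0+9·17·5 = 5591.
Best split is after W₁, i.e. k = 1.

1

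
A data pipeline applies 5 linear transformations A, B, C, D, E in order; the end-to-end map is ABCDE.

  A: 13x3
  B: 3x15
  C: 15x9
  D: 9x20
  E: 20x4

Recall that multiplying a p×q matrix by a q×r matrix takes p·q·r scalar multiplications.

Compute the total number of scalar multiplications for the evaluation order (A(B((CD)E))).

(CD): 15×9 by 9×20 → 15×20, cost 15·9·20 = 2700
((CD)E): 15×20 by 20×4 → 15×4, cost 15·20·4 = 1200; cumulative 3900
(B((CD)E)): 3×15 by 15×4 → 3×4, cost 3·15·4 = 180; cumulative 4080
(A(B((CD)E))): 13×3 by 3×4 → 13×4, cost 13·3·4 = 156; cumulative 4236
Total: 4236 scalar multiplications.

4236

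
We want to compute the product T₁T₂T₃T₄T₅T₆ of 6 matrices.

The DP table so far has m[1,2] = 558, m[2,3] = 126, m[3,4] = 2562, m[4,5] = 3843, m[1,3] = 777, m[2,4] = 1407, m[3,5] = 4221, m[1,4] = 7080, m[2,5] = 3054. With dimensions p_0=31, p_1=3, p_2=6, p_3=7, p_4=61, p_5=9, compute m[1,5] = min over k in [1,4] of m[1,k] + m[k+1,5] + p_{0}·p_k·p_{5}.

3891

m[1,5] = min over k∈[1,4] of m[1,k]+m[k+1,5]+p_{0}·p_k·p_{5}.
k=1: 0 + 3054 + 31·3·9 = 3891; k=2: 558 + 4221 + 31·6·9 = 6453; k=3: 777 + 3843 + 31·7·9 = 6573; k=4: 7080 + 0 + 31·61·9 = 24099.
Minimum: 3891 at k=1.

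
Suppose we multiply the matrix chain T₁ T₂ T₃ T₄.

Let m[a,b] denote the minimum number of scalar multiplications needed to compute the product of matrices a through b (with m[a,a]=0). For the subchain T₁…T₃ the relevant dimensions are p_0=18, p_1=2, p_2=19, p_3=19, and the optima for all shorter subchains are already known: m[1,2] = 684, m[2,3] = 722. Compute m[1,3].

m[1,3] = min over k∈[1,2] of m[1,k]+m[k+1,3]+p_{0}·p_k·p_{3}.
k=1: 0 + 722 + 18·2·19 = 1406; k=2: 684 + 0 + 18·19·19 = 7182.
Minimum: 1406 at k=1.

1406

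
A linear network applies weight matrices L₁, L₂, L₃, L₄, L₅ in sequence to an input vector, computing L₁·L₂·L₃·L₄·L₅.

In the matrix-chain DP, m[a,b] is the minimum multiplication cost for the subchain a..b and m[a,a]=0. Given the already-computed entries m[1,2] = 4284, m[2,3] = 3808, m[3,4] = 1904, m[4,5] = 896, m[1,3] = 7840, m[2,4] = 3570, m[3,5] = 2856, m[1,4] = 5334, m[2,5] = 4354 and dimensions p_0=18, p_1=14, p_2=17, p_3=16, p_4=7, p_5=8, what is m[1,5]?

m[1,5] = min over k∈[1,4] of m[1,k]+m[k+1,5]+p_{0}·p_k·p_{5}.
k=1: 0 + 4354 + 18·14·8 = 6370; k=2: 4284 + 2856 + 18·17·8 = 9588; k=3: 7840 + 896 + 18·16·8 = 11040; k=4: 5334 + 0 + 18·7·8 = 6342.
Minimum: 6342 at k=4.

6342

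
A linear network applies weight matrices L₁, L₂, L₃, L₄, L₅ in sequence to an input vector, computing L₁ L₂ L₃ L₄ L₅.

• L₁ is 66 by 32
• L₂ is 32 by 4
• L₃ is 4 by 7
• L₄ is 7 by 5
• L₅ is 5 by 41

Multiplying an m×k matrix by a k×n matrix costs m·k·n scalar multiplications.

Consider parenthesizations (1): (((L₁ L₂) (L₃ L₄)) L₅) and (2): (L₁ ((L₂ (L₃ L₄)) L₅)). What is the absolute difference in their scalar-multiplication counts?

70494

Order (1) = (((L₁ L₂) (L₃ L₄)) L₅): (L₁ L₂): 66×32 by 32×4 → 66×4, cost 66·32·4 = 8448; (L₃ L₄): 4×7 by 7×5 → 4×5, cost 4·7·5 = 140; ((L₁ L₂) (L₃ L₄)): 66×4 by 4×5 → 66×5, cost 66·4·5 = 1320; cumulative 9908; (((L₁ L₂) (L₃ L₄)) L₅): 66×5 by 5×41 → 66×41, cost 66·5·41 = 13530; cumulative 23438. Total 23438.
Order (2) = (L₁ ((L₂ (L₃ L₄)) L₅)): (L₃ L₄): 4×7 by 7×5 → 4×5, cost 4·7·5 = 140; (L₂ (L₃ L₄)): 32×4 by 4×5 → 32×5, cost 32·4·5 = 640; cumulative 780; ((L₂ (L₃ L₄)) L₅): 32×5 by 5×41 → 32×41, cost 32·5·41 = 6560; cumulative 7340; (L₁ ((L₂ (L₃ L₄)) L₅)): 66×32 by 32×41 → 66×41, cost 66·32·41 = 86592; cumulative 93932. Total 93932.
Difference: |23438 − 93932| = 70494.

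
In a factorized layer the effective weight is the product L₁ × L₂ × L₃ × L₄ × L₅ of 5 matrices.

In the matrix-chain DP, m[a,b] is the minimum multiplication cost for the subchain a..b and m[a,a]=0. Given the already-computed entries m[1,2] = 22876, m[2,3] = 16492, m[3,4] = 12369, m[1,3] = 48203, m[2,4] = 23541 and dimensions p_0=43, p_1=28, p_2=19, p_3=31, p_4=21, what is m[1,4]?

48825

m[1,4] = min over k∈[1,3] of m[1,k]+m[k+1,4]+p_{0}·p_k·p_{4}.
k=1: 0 + 23541 + 43·28·21 = 48825; k=2: 22876 + 12369 + 43·19·21 = 52402; k=3: 48203 + 0 + 43·31·21 = 76196.
Minimum: 48825 at k=1.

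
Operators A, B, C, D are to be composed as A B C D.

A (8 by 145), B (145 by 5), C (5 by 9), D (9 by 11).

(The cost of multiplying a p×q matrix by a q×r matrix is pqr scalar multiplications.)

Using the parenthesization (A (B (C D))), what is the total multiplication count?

21230

(C D): 5×9 by 9×11 → 5×11, cost 5·9·11 = 495
(B (C D)): 145×5 by 5×11 → 145×11, cost 145·5·11 = 7975; cumulative 8470
(A (B (C D))): 8×145 by 145×11 → 8×11, cost 8·145·11 = 12760; cumulative 21230
Total: 21230 scalar multiplications.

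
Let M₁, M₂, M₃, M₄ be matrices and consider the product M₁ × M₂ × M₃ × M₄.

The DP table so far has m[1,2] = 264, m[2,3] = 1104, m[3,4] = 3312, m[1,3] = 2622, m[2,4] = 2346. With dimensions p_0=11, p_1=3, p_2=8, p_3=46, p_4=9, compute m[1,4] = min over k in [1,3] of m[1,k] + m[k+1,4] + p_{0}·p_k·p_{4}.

m[1,4] = min over k∈[1,3] of m[1,k]+m[k+1,4]+p_{0}·p_k·p_{4}.
k=1: 0 + 2346 + 11·3·9 = 2643; k=2: 264 + 3312 + 11·8·9 = 4368; k=3: 2622 + 0 + 11·46·9 = 7176.
Minimum: 2643 at k=1.

2643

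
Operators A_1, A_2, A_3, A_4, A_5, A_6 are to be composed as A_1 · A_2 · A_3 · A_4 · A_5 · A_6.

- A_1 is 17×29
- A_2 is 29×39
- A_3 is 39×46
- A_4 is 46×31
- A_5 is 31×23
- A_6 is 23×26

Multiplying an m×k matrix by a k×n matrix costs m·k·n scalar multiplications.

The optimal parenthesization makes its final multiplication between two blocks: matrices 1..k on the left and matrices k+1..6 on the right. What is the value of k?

5

Adjacent pairs: A_1A_2 = 17·29·39 = 19227; A_2A_3 = 29·39·46 = 52026; A_3A_4 = 39·46·31 = 55614; A_4A_5 = 46·31·23 = 32798; A_5A_6 = 31·23·26 = 18538.
Length 3: A_1..A_3: k=1: 0+52026+17·29·46=74704; k=2: 19227+0+17·39·46=49725 → min 49725 | A_2..A_4: k=2: 0+55614+29·39·31=90675; k=3: 52026+0+29·46·31=93380 → min 90675 | A_3..A_5: k=3: 0+32798+39·46·23=74060; k=4: 55614+0+39·31·23=83421 → min 74060 | A_4..A_6: k=4: 0+18538+46·31·26=55614; k=5: 32798+0+46·23·26=60306 → min 55614.
Length 4: A_1..A_4: k=1: 0+90675+17·29·31=105958; k=2: 19227+55614+17·39·31=95394; k=3: 49725+0+17·46·31=73967 → min 73967 | A_2..A_5: k=2: 0+74060+29·39·23=100073; k=3: 52026+32798+29·46·23=115506; k=4: 90675+0+29·31·23=111352 → min 100073 | A_3..A_6: k=3: 0+55614+39·46·26=102258; k=4: 55614+18538+39·31·26=105586; k=5: 74060+0+39·23·26=97382 → min 97382.
Length 5: A_1..A_5: k=1: 0+100073+17·29·23=111412; k=2: 19227+74060+17·39·23=108536; k=3: 49725+32798+17·46·23=100509; k=4: 73967+0+17·31·23=86088 → min 86088 | A_2..A_6: k=2: 0+97382+29·39·26=126788; k=3: 52026+55614+29·46·26=142324; k=4: 90675+18538+29·31·26=132587; k=5: 100073+0+29·23·26=117415 → min 117415.
Top-level splits: k=1: (A_1..A_1)·(A_2..A_6) → 0+117415+17·29·26 = 130233; k=2: (A_1..A_2)·(A_3..A_6) → 19227+97382+17·39·26 = 133847; k=3: (A_1..A_3)·(A_4..A_6) → 49725+55614+17·46·26 = 125671; k=4: (A_1..A_4)·(A_5..A_6) → 73967+18538+17·31·26 = 106207; k=5: (A_1..A_5)·(A_6..A_6) → 86088+0+17·23·26 = 96254.
Best split is after A_5, i.e. k = 5.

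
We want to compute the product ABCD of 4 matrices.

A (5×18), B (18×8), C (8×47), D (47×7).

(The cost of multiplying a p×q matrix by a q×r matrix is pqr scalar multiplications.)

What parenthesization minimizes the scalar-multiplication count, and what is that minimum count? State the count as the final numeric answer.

Adjacent pairs: AB = 5·18·8 = 720; BC = 18·8·47 = 6768; CD = 8·47·7 = 2632.
Length 3: A..C: k=1: 0+6768+5·18·47=10998; k=2: 720+0+5·8·47=2600 → min 2600 | B..D: k=2: 0+2632+18·8·7=3640; k=3: 6768+0+18·47·7=12690 → min 3640.
Length 4: A..D: k=1: 0+3640+5·18·7=4270; k=2: 720+2632+5·8·7=3632; k=3: 2600+0+5·47·7=4245 → min 3632.
Optimal parenthesization: ((AB)(CD)) with cost 3632.

3632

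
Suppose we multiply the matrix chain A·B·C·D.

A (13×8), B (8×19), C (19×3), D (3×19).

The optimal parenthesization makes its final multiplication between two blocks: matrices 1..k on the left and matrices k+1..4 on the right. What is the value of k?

3

Adjacent pairs: AB = 13·8·19 = 1976; BC = 8·19·3 = 456; CD = 19·3·19 = 1083.
Length 3: A..C: k=1: 0+456+13·8·3=768; k=2: 1976+0+13·19·3=2717 → min 768 | B..D: k=2: 0+1083+8·19·19=3971; k=3: 456+0+8·3·19=912 → min 912.
Top-level splits: k=1: (A..A)·(B..D) → 0+912+13·8·19 = 2888; k=2: (A..B)·(C..D) → 1976+1083+13·19·19 = 7752; k=3: (A..C)·(D..D) → 768+0+13·3·19 = 1509.
Best split is after C, i.e. k = 3.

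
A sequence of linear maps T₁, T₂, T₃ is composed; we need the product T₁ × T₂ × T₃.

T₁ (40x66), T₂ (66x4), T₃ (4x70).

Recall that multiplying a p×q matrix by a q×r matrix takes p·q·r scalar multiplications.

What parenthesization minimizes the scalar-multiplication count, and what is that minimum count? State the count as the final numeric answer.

(T₁ × (T₂ × T₃)): cost 203280.
((T₁ × T₂) × T₃): cost 21760.
Optimal: ((T₁ × T₂) × T₃) with cost 21760.

21760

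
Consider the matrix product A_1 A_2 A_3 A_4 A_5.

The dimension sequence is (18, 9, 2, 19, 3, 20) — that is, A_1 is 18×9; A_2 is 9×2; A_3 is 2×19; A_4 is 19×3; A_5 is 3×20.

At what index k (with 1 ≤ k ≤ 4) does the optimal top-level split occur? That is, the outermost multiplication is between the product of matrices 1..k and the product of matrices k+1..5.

Adjacent pairs: A_1A_2 = 18·9·2 = 324; A_2A_3 = 9·2·19 = 342; A_3A_4 = 2·19·3 = 114; A_4A_5 = 19·3·20 = 1140.
Length 3: A_1..A_3: k=1: 0+342+18·9·19=3420; k=2: 324+0+18·2·19=1008 → min 1008 | A_2..A_4: k=2: 0+114+9·2·3=168; k=3: 342+0+9·19·3=855 → min 168 | A_3..A_5: k=3: 0+1140+2·19·20=1900; k=4: 114+0+2·3·20=234 → min 234.
Length 4: A_1..A_4: k=1: 0+168+18·9·3=654; k=2: 324+114+18·2·3=546; k=3: 1008+0+18·19·3=2034 → min 546 | A_2..A_5: k=2: 0+234+9·2·20=594; k=3: 342+1140+9·19·20=4902; k=4: 168+0+9·3·20=708 → min 594.
Top-level splits: k=1: (A_1..A_1)·(A_2..A_5) → 0+594+18·9·20 = 3834; k=2: (A_1..A_2)·(A_3..A_5) → 324+234+18·2·20 = 1278; k=3: (A_1..A_3)·(A_4..A_5) → 1008+1140+18·19·20 = 8988; k=4: (A_1..A_4)·(A_5..A_5) → 546+0+18·3·20 = 1626.
Best split is after A_2, i.e. k = 2.

2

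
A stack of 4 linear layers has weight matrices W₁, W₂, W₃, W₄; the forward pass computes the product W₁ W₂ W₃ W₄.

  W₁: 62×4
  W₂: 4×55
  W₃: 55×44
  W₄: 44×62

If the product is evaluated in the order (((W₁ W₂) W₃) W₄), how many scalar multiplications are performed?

332816

(W₁ W₂): 62×4 by 4×55 → 62×55, cost 62·4·55 = 13640
((W₁ W₂) W₃): 62×55 by 55×44 → 62×44, cost 62·55·44 = 150040; cumulative 163680
(((W₁ W₂) W₃) W₄): 62×44 by 44×62 → 62×62, cost 62·44·62 = 169136; cumulative 332816
Total: 332816 scalar multiplications.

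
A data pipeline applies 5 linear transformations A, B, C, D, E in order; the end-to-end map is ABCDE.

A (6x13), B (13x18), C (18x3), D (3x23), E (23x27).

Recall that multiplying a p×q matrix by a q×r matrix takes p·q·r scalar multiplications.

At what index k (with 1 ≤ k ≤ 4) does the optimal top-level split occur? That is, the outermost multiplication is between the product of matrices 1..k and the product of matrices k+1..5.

Adjacent pairs: AB = 6·13·18 = 1404; BC = 13·18·3 = 702; CD = 18·3·23 = 1242; DE = 3·23·27 = 1863.
Length 3: A..C: k=1: 0+702+6·13·3=936; k=2: 1404+0+6·18·3=1728 → min 936 | B..D: k=2: 0+1242+13·18·23=6624; k=3: 702+0+13·3·23=1599 → min 1599 | C..E: k=3: 0+1863+18·3·27=3321; k=4: 1242+0+18·23·27=12420 → min 3321.
Length 4: A..D: k=1: 0+1599+6·13·23=3393; k=2: 1404+1242+6·18·23=5130; k=3: 936+0+6·3·23=1350 → min 1350 | B..E: k=2: 0+3321+13·18·27=9639; k=3: 702+1863+13·3·27=3618; k=4: 1599+0+13·23·27=9672 → min 3618.
Top-level splits: k=1: (A..A)·(B..E) → 0+3618+6·13·27 = 5724; k=2: (A..B)·(C..E) → 1404+3321+6·18·27 = 7641; k=3: (A..C)·(D..E) → 936+1863+6·3·27 = 3285; k=4: (A..D)·(E..E) → 1350+0+6·23·27 = 5076.
Best split is after C, i.e. k = 3.

3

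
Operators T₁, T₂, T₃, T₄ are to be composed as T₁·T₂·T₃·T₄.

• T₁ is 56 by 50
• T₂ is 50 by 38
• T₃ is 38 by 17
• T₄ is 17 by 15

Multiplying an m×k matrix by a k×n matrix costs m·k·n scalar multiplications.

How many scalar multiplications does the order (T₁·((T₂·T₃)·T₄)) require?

87050

(T₂·T₃): 50×38 by 38×17 → 50×17, cost 50·38·17 = 32300
((T₂·T₃)·T₄): 50×17 by 17×15 → 50×15, cost 50·17·15 = 12750; cumulative 45050
(T₁·((T₂·T₃)·T₄)): 56×50 by 50×15 → 56×15, cost 56·50·15 = 42000; cumulative 87050
Total: 87050 scalar multiplications.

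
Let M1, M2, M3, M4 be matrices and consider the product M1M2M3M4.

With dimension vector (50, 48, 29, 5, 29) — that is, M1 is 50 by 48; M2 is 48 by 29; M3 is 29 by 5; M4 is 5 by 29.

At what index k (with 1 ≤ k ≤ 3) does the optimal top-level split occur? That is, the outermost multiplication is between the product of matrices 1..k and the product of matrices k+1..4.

3

Adjacent pairs: M1M2 = 50·48·29 = 69600; M2M3 = 48·29·5 = 6960; M3M4 = 29·5·29 = 4205.
Length 3: M1..M3: k=1: 0+6960+50·48·5=18960; k=2: 69600+0+50·29·5=76850 → min 18960 | M2..M4: k=2: 0+4205+48·29·29=44573; k=3: 6960+0+48·5·29=13920 → min 13920.
Top-level splits: k=1: (M1..M1)·(M2..M4) → 0+13920+50·48·29 = 83520; k=2: (M1..M2)·(M3..M4) → 69600+4205+50·29·29 = 115855; k=3: (M1..M3)·(M4..M4) → 18960+0+50·5·29 = 26210.
Best split is after M3, i.e. k = 3.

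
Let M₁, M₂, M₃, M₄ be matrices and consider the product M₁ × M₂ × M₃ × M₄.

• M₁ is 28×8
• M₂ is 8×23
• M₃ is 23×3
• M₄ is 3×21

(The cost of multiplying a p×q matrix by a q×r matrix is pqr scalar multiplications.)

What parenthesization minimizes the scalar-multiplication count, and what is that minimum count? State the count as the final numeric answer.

Adjacent pairs: M₁M₂ = 28·8·23 = 5152; M₂M₃ = 8·23·3 = 552; M₃M₄ = 23·3·21 = 1449.
Length 3: M₁..M₃: k=1: 0+552+28·8·3=1224; k=2: 5152+0+28·23·3=7084 → min 1224 | M₂..M₄: k=2: 0+1449+8·23·21=5313; k=3: 552+0+8·3·21=1056 → min 1056.
Length 4: M₁..M₄: k=1: 0+1056+28·8·21=5760; k=2: 5152+1449+28·23·21=20125; k=3: 1224+0+28·3·21=2988 → min 2988.
Optimal parenthesization: ((M₁ × (M₂ × M₃)) × M₄) with cost 2988.

2988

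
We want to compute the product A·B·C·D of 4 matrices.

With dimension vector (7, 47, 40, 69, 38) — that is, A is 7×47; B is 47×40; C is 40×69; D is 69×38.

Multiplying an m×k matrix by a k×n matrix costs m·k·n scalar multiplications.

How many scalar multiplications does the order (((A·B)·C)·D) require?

50834

(A·B): 7×47 by 47×40 → 7×40, cost 7·47·40 = 13160
((A·B)·C): 7×40 by 40×69 → 7×69, cost 7·40·69 = 19320; cumulative 32480
(((A·B)·C)·D): 7×69 by 69×38 → 7×38, cost 7·69·38 = 18354; cumulative 50834
Total: 50834 scalar multiplications.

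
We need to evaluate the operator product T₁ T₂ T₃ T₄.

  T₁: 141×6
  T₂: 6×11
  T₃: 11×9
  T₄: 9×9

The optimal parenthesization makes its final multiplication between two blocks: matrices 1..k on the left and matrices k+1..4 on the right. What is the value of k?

Adjacent pairs: T₁T₂ = 141·6·11 = 9306; T₂T₃ = 6·11·9 = 594; T₃T₄ = 11·9·9 = 891.
Length 3: T₁..T₃: k=1: 0+594+141·6·9=8208; k=2: 9306+0+141·11·9=23265 → min 8208 | T₂..T₄: k=2: 0+891+6·11·9=1485; k=3: 594+0+6·9·9=1080 → min 1080.
Top-level splits: k=1: (T₁..T₁)·(T₂..T₄) → 0+1080+141·6·9 = 8694; k=2: (T₁..T₂)·(T₃..T₄) → 9306+891+141·11·9 = 24156; k=3: (T₁..T₃)·(T₄..T₄) → 8208+0+141·9·9 = 19629.
Best split is after T₁, i.e. k = 1.

1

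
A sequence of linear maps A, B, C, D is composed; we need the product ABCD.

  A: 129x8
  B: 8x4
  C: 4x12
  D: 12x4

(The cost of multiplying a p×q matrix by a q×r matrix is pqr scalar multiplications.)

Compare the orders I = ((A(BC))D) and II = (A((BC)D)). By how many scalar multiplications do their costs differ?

Order I = ((A(BC))D): (BC): 8×4 by 4×12 → 8×12, cost 8·4·12 = 384; (A(BC)): 129×8 by 8×12 → 129×12, cost 129·8·12 = 12384; cumulative 12768; ((A(BC))D): 129×12 by 12×4 → 129×4, cost 129·12·4 = 6192; cumulative 18960. Total 18960.
Order II = (A((BC)D)): (BC): 8×4 by 4×12 → 8×12, cost 8·4·12 = 384; ((BC)D): 8×12 by 12×4 → 8×4, cost 8·12·4 = 384; cumulative 768; (A((BC)D)): 129×8 by 8×4 → 129×4, cost 129·8·4 = 4128; cumulative 4896. Total 4896.
Difference: |18960 − 4896| = 14064.

14064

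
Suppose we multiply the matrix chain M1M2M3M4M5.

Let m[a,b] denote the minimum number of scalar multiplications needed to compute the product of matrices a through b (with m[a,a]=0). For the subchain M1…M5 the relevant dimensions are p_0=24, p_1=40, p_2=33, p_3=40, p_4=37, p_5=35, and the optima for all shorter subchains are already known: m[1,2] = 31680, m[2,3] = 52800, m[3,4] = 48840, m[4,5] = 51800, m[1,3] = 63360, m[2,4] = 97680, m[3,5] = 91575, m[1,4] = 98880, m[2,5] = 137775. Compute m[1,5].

129960

m[1,5] = min over k∈[1,4] of m[1,k]+m[k+1,5]+p_{0}·p_k·p_{5}.
k=1: 0 + 137775 + 24·40·35 = 171375; k=2: 31680 + 91575 + 24·33·35 = 150975; k=3: 63360 + 51800 + 24·40·35 = 148760; k=4: 98880 + 0 + 24·37·35 = 129960.
Minimum: 129960 at k=4.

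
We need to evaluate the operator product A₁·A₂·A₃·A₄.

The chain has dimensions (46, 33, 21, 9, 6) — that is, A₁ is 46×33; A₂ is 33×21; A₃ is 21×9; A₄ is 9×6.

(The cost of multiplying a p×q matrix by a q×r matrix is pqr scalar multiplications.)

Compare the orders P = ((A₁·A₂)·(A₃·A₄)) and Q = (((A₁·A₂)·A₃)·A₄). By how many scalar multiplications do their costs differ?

Order P = ((A₁·A₂)·(A₃·A₄)): (A₁·A₂): 46×33 by 33×21 → 46×21, cost 46·33·21 = 31878; (A₃·A₄): 21×9 by 9×6 → 21×6, cost 21·9·6 = 1134; ((A₁·A₂)·(A₃·A₄)): 46×21 by 21×6 → 46×6, cost 46·21·6 = 5796; cumulative 38808. Total 38808.
Order Q = (((A₁·A₂)·A₃)·A₄): (A₁·A₂): 46×33 by 33×21 → 46×21, cost 46·33·21 = 31878; ((A₁·A₂)·A₃): 46×21 by 21×9 → 46×9, cost 46·21·9 = 8694; cumulative 40572; (((A₁·A₂)·A₃)·A₄): 46×9 by 9×6 → 46×6, cost 46·9·6 = 2484; cumulative 43056. Total 43056.
Difference: |38808 − 43056| = 4248.

4248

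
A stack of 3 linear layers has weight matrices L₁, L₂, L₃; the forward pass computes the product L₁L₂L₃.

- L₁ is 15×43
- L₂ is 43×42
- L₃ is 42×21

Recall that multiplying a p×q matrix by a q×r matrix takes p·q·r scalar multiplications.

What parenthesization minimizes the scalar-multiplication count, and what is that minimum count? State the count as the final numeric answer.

(L₁(L₂L₃)): cost 51471.
((L₁L₂)L₃): cost 40320.
Optimal: ((L₁L₂)L₃) with cost 40320.

40320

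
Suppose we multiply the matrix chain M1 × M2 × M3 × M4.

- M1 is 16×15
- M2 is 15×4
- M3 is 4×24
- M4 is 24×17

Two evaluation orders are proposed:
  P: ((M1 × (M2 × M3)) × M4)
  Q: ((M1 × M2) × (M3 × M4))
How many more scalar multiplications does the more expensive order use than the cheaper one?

Order P = ((M1 × (M2 × M3)) × M4): (M2 × M3): 15×4 by 4×24 → 15×24, cost 15·4·24 = 1440; (M1 × (M2 × M3)): 16×15 by 15×24 → 16×24, cost 16·15·24 = 5760; cumulative 7200; ((M1 × (M2 × M3)) × M4): 16×24 by 24×17 → 16×17, cost 16·24·17 = 6528; cumulative 13728. Total 13728.
Order Q = ((M1 × M2) × (M3 × M4)): (M1 × M2): 16×15 by 15×4 → 16×4, cost 16·15·4 = 960; (M3 × M4): 4×24 by 24×17 → 4×17, cost 4·24·17 = 1632; ((M1 × M2) × (M3 × M4)): 16×4 by 4×17 → 16×17, cost 16·4·17 = 1088; cumulative 3680. Total 3680.
Difference: |13728 − 3680| = 10048.

10048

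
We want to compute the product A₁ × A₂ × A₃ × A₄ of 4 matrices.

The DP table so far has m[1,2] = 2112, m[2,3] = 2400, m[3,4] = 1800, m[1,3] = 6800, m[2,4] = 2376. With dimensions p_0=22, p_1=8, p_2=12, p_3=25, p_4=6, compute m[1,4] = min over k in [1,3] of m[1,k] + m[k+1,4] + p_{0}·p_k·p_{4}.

m[1,4] = min over k∈[1,3] of m[1,k]+m[k+1,4]+p_{0}·p_k·p_{4}.
k=1: 0 + 2376 + 22·8·6 = 3432; k=2: 2112 + 1800 + 22·12·6 = 5496; k=3: 6800 + 0 + 22·25·6 = 10100.
Minimum: 3432 at k=1.

3432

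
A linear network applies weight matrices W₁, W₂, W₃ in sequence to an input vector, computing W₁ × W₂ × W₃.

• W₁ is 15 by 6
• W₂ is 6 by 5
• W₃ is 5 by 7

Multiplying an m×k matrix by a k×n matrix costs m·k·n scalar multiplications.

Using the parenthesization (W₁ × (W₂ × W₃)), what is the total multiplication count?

(W₂ × W₃): 6×5 by 5×7 → 6×7, cost 6·5·7 = 210
(W₁ × (W₂ × W₃)): 15×6 by 6×7 → 15×7, cost 15·6·7 = 630; cumulative 840
Total: 840 scalar multiplications.

840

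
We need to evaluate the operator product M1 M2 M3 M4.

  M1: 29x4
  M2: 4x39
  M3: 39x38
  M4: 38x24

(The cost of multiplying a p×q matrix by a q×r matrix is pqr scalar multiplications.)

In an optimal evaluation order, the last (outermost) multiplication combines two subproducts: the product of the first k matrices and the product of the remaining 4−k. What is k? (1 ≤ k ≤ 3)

Adjacent pairs: M1M2 = 29·4·39 = 4524; M2M3 = 4·39·38 = 5928; M3M4 = 39·38·24 = 35568.
Length 3: M1..M3: k=1: 0+5928+29·4·38=10336; k=2: 4524+0+29·39·38=47502 → min 10336 | M2..M4: k=2: 0+35568+4·39·24=39312; k=3: 5928+0+4·38·24=9576 → min 9576.
Top-level splits: k=1: (M1..M1)·(M2..M4) → 0+9576+29·4·24 = 12360; k=2: (M1..M2)·(M3..M4) → 4524+35568+29·39·24 = 67236; k=3: (M1..M3)·(M4..M4) → 10336+0+29·38·24 = 36784.
Best split is after M1, i.e. k = 1.

1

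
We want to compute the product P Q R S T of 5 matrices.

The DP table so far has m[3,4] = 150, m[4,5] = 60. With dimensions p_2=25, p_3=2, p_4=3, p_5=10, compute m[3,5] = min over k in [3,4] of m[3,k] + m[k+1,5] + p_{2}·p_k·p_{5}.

560

m[3,5] = min over k∈[3,4] of m[3,k]+m[k+1,5]+p_{2}·p_k·p_{5}.
k=3: 0 + 60 + 25·2·10 = 560; k=4: 150 + 0 + 25·3·10 = 900.
Minimum: 560 at k=3.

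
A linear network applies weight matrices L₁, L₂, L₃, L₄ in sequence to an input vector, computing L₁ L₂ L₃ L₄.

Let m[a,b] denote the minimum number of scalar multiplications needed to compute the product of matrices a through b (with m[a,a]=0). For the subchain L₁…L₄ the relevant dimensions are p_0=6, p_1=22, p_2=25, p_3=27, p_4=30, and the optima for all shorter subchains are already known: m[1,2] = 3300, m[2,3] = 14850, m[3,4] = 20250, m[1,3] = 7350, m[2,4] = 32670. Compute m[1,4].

12210

m[1,4] = min over k∈[1,3] of m[1,k]+m[k+1,4]+p_{0}·p_k·p_{4}.
k=1: 0 + 32670 + 6·22·30 = 36630; k=2: 3300 + 20250 + 6·25·30 = 28050; k=3: 7350 + 0 + 6·27·30 = 12210.
Minimum: 12210 at k=3.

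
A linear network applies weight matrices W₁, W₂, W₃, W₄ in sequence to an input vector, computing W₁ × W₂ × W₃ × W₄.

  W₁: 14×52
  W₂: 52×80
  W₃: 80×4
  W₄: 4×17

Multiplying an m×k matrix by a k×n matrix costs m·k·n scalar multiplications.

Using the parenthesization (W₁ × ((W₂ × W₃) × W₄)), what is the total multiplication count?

(W₂ × W₃): 52×80 by 80×4 → 52×4, cost 52·80·4 = 16640
((W₂ × W₃) × W₄): 52×4 by 4×17 → 52×17, cost 52·4·17 = 3536; cumulative 20176
(W₁ × ((W₂ × W₃) × W₄)): 14×52 by 52×17 → 14×17, cost 14·52·17 = 12376; cumulative 32552
Total: 32552 scalar multiplications.

32552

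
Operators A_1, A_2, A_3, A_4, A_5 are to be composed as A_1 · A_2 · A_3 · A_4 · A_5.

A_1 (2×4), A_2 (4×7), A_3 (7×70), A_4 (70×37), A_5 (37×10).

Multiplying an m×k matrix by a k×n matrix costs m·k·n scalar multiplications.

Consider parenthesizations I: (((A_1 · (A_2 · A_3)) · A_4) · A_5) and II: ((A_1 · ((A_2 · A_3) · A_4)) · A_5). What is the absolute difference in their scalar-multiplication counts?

4916

Order I = (((A_1 · (A_2 · A_3)) · A_4) · A_5): (A_2 · A_3): 4×7 by 7×70 → 4×70, cost 4·7·70 = 1960; (A_1 · (A_2 · A_3)): 2×4 by 4×70 → 2×70, cost 2·4·70 = 560; cumulative 2520; ((A_1 · (A_2 · A_3)) · A_4): 2×70 by 70×37 → 2×37, cost 2·70·37 = 5180; cumulative 7700; (((A_1 · (A_2 · A_3)) · A_4) · A_5): 2×37 by 37×10 → 2×10, cost 2·37·10 = 740; cumulative 8440. Total 8440.
Order II = ((A_1 · ((A_2 · A_3) · A_4)) · A_5): (A_2 · A_3): 4×7 by 7×70 → 4×70, cost 4·7·70 = 1960; ((A_2 · A_3) · A_4): 4×70 by 70×37 → 4×37, cost 4·70·37 = 10360; cumulative 12320; (A_1 · ((A_2 · A_3) · A_4)): 2×4 by 4×37 → 2×37, cost 2·4·37 = 296; cumulative 12616; ((A_1 · ((A_2 · A_3) · A_4)) · A_5): 2×37 by 37×10 → 2×10, cost 2·37·10 = 740; cumulative 13356. Total 13356.
Difference: |8440 − 13356| = 4916.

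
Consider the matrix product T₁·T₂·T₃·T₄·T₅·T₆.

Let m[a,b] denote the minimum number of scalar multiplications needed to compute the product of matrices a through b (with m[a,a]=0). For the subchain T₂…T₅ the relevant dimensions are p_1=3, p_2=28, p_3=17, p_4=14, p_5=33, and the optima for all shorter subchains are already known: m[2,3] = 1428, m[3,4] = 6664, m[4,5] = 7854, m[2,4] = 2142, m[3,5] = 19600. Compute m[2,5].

3528

m[2,5] = min over k∈[2,4] of m[2,k]+m[k+1,5]+p_{1}·p_k·p_{5}.
k=2: 0 + 19600 + 3·28·33 = 22372; k=3: 1428 + 7854 + 3·17·33 = 10965; k=4: 2142 + 0 + 3·14·33 = 3528.
Minimum: 3528 at k=4.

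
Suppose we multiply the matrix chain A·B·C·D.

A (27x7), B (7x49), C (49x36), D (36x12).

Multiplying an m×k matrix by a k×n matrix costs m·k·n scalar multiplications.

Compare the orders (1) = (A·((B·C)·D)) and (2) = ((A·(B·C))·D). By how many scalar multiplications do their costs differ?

13176

Order (1) = (A·((B·C)·D)): (B·C): 7×49 by 49×36 → 7×36, cost 7·49·36 = 12348; ((B·C)·D): 7×36 by 36×12 → 7×12, cost 7·36·12 = 3024; cumulative 15372; (A·((B·C)·D)): 27×7 by 7×12 → 27×12, cost 27·7·12 = 2268; cumulative 17640. Total 17640.
Order (2) = ((A·(B·C))·D): (B·C): 7×49 by 49×36 → 7×36, cost 7·49·36 = 12348; (A·(B·C)): 27×7 by 7×36 → 27×36, cost 27·7·36 = 6804; cumulative 19152; ((A·(B·C))·D): 27×36 by 36×12 → 27×12, cost 27·36·12 = 11664; cumulative 30816. Total 30816.
Difference: |17640 − 30816| = 13176.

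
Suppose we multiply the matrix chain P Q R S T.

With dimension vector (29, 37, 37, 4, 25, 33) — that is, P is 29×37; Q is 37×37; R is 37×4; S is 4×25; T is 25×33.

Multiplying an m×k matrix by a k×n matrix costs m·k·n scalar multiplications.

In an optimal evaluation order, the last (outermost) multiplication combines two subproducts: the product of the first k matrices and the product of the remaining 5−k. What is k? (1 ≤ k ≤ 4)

Adjacent pairs: PQ = 29·37·37 = 39701; QR = 37·37·4 = 5476; RS = 37·4·25 = 3700; ST = 4·25·33 = 3300.
Length 3: P..R: k=1: 0+5476+29·37·4=9768; k=2: 39701+0+29·37·4=43993 → min 9768 | Q..S: k=2: 0+3700+37·37·25=37925; k=3: 5476+0+37·4·25=9176 → min 9176 | R..T: k=3: 0+3300+37·4·33=8184; k=4: 3700+0+37·25·33=34225 → min 8184.
Length 4: P..S: k=1: 0+9176+29·37·25=36001; k=2: 39701+3700+29·37·25=70226; k=3: 9768+0+29·4·25=12668 → min 12668 | Q..T: k=2: 0+8184+37·37·33=53361; k=3: 5476+3300+37·4·33=13660; k=4: 9176+0+37·25·33=39701 → min 13660.
Top-level splits: k=1: (P..P)·(Q..T) → 0+13660+29·37·33 = 49069; k=2: (P..Q)·(R..T) → 39701+8184+29·37·33 = 83294; k=3: (P..R)·(S..T) → 9768+3300+29·4·33 = 16896; k=4: (P..S)·(T..T) → 12668+0+29·25·33 = 36593.
Best split is after R, i.e. k = 3.

3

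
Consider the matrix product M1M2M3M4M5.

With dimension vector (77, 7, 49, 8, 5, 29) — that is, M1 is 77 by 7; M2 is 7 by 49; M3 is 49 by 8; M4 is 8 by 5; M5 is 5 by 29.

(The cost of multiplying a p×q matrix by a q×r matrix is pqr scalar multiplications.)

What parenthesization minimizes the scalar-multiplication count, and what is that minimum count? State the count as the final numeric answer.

Adjacent pairs: M1M2 = 77·7·49 = 26411; M2M3 = 7·49·8 = 2744; M3M4 = 49·8·5 = 1960; M4M5 = 8·5·29 = 1160.
Length 3: M1..M3: k=1: 0+2744+77·7·8=7056; k=2: 26411+0+77·49·8=56595 → min 7056 | M2..M4: k=2: 0+1960+7·49·5=3675; k=3: 2744+0+7·8·5=3024 → min 3024 | M3..M5: k=3: 0+1160+49·8·29=12528; k=4: 1960+0+49·5·29=9065 → min 9065.
Length 4: M1..M4: k=1: 0+3024+77·7·5=5719; k=2: 26411+1960+77·49·5=47236; k=3: 7056+0+77·8·5=10136 → min 5719 | M2..M5: k=2: 0+9065+7·49·29=19012; k=3: 2744+1160+7·8·29=5528; k=4: 3024+0+7·5·29=4039 → min 4039.
Length 5: M1..M5: k=1: 0+4039+77·7·29=19670; k=2: 26411+9065+77·49·29=144893; k=3: 7056+1160+77·8·29=26080; k=4: 5719+0+77·5·29=16884 → min 16884.
Optimal parenthesization: ((M1((M2M3)M4))M5) with cost 16884.

16884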